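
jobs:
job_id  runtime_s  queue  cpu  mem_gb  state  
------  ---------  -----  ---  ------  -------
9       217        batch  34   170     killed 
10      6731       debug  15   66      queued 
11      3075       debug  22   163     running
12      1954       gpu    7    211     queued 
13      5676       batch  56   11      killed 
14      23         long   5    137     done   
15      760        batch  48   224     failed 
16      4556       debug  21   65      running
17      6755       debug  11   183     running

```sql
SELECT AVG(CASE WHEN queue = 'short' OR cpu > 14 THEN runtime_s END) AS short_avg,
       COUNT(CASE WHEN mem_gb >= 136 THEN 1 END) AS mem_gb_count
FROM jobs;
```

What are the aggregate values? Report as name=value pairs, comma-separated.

[short_avg: queue = 'short' OR cpu > 14]
job_id=9: ✓ → 217
job_id=10: ✓ → 6731
job_id=11: ✓ → 3075
job_id=12: ✗
job_id=13: ✓ → 5676
job_id=14: ✗
job_id=15: ✓ → 760
job_id=16: ✓ → 4556
job_id=17: ✗
short_avg = (217 + 6731 + 3075 + 5676 + 760 + 4556) / 6 = 3502.5
—
[mem_gb_count: mem_gb >= 136]
job_id=9: ✓ → 1
job_id=10: ✗
job_id=11: ✓ → 1
job_id=12: ✓ → 1
job_id=13: ✗
job_id=14: ✓ → 1
job_id=15: ✓ → 1
job_id=16: ✗
job_id=17: ✓ → 1
mem_gb_count = COUNT(1, 1, 1, 1, 1, 1) = 6

short_avg=3502.5, mem_gb_count=6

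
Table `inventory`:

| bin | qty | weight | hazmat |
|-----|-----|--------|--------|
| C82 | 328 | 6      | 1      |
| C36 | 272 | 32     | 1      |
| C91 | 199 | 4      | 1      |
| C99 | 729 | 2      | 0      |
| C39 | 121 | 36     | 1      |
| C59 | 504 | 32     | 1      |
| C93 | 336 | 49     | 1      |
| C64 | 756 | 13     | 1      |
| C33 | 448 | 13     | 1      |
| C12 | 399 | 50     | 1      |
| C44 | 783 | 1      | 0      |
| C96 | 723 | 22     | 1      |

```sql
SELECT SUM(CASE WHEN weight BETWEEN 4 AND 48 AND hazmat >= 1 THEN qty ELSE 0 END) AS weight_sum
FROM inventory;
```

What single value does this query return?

bin=C82: ✓ → 328
bin=C36: ✓ → 272
bin=C91: ✓ → 199
bin=C99: ✗
bin=C39: ✓ → 121
bin=C59: ✓ → 504
bin=C93: ✗
bin=C64: ✓ → 756
bin=C33: ✓ → 448
bin=C12: ✗
bin=C44: ✗
bin=C96: ✓ → 723
weight_sum = 328 + 272 + 199 + 121 + 504 + 756 + 448 + 723 = 3351

3351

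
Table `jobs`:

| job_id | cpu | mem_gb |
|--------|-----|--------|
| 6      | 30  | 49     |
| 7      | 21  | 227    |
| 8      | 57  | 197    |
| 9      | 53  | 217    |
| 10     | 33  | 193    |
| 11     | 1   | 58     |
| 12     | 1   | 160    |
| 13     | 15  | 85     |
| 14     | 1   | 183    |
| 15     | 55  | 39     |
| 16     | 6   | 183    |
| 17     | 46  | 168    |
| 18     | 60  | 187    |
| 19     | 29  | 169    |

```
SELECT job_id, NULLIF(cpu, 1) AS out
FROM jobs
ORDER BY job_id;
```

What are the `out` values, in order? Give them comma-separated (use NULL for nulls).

job_id=6: cpu=30 vs 1: differ → 30
job_id=7: cpu=21 vs 1: differ → 21
job_id=8: cpu=57 vs 1: differ → 57
job_id=9: cpu=53 vs 1: differ → 53
job_id=10: cpu=33 vs 1: differ → 33
job_id=11: cpu=1 vs 1: equal → NULL
job_id=12: cpu=1 vs 1: equal → NULL
job_id=13: cpu=15 vs 1: differ → 15
job_id=14: cpu=1 vs 1: equal → NULL
job_id=15: cpu=55 vs 1: differ → 55
job_id=16: cpu=6 vs 1: differ → 6
job_id=17: cpu=46 vs 1: differ → 46
job_id=18: cpu=60 vs 1: differ → 60
job_id=19: cpu=29 vs 1: differ → 29

30, 21, 57, 53, 33, NULL, NULL, 15, NULL, 55, 6, 46, 60, 29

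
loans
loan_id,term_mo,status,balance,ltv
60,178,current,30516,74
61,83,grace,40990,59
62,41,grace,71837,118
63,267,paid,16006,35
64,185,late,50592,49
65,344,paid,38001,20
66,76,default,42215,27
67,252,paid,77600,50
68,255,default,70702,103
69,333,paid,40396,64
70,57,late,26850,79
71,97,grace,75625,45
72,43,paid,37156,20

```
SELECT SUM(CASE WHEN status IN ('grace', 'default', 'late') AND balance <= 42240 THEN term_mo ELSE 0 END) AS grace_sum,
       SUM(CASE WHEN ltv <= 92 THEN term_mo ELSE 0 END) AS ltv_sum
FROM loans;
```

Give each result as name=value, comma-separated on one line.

[grace_sum: status IN ('grace', 'default', 'late') AND balance <= 42240]
loan_id=60: ✗
loan_id=61: ✓ → 83
loan_id=62: ✗
loan_id=63: ✗
loan_id=64: ✗
loan_id=65: ✗
loan_id=66: ✓ → 76
loan_id=67: ✗
loan_id=68: ✗
loan_id=69: ✗
loan_id=70: ✓ → 57
loan_id=71: ✗
loan_id=72: ✗
grace_sum = 83 + 76 + 57 = 216
—
[ltv_sum: ltv <= 92]
loan_id=60: ✓ → 178
loan_id=61: ✓ → 83
loan_id=62: ✗
loan_id=63: ✓ → 267
loan_id=64: ✓ → 185
loan_id=65: ✓ → 344
loan_id=66: ✓ → 76
loan_id=67: ✓ → 252
loan_id=68: ✗
loan_id=69: ✓ → 333
loan_id=70: ✓ → 57
loan_id=71: ✓ → 97
loan_id=72: ✓ → 43
ltv_sum = 178 + 83 + 267 + 185 + 344 + 76 + 252 + 333 + 57 + 97 + 43 = 1915

grace_sum=216, ltv_sum=1915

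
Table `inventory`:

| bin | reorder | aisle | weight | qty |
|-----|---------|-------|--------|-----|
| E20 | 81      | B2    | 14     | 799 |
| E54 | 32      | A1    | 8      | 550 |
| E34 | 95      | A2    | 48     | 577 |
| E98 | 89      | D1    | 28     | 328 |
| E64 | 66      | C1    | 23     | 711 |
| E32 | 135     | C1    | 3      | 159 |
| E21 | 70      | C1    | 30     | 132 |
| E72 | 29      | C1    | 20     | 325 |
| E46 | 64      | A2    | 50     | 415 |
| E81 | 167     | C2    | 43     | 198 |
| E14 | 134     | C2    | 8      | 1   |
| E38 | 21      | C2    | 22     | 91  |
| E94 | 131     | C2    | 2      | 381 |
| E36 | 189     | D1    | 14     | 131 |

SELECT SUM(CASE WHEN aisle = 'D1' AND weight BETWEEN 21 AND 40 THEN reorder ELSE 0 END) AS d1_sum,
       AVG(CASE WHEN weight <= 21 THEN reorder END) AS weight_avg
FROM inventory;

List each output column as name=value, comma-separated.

d1_sum=89, weight_avg=104.4285714286

[d1_sum: aisle = 'D1' AND weight BETWEEN 21 AND 40]
bin=E20: ✗
bin=E54: ✗
bin=E34: ✗
bin=E98: ✓ → 89
bin=E64: ✗
bin=E32: ✗
bin=E21: ✗
bin=E72: ✗
bin=E46: ✗
bin=E81: ✗
bin=E14: ✗
bin=E38: ✗
bin=E94: ✗
bin=E36: ✗
d1_sum = 89
—
[weight_avg: weight <= 21]
bin=E20: ✓ → 81
bin=E54: ✓ → 32
bin=E34: ✗
bin=E98: ✗
bin=E64: ✗
bin=E32: ✓ → 135
bin=E21: ✗
bin=E72: ✓ → 29
bin=E46: ✗
bin=E81: ✗
bin=E14: ✓ → 134
bin=E38: ✗
bin=E94: ✓ → 131
bin=E36: ✓ → 189
weight_avg = (81 + 32 + 135 + 29 + 134 + 131 + 189) / 7 = 104.4285714286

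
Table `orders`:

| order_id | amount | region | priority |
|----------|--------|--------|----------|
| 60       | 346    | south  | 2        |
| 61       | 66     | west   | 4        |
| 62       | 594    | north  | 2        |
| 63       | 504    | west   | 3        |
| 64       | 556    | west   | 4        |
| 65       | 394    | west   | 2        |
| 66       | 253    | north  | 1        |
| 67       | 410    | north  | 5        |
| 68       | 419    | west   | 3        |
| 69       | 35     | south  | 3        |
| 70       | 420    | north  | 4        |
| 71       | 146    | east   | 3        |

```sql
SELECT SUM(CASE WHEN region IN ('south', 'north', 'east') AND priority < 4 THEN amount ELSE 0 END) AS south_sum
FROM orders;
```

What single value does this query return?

1374

order_id=60: ✓ → 346
order_id=61: ✗
order_id=62: ✓ → 594
order_id=63: ✗
order_id=64: ✗
order_id=65: ✗
order_id=66: ✓ → 253
order_id=67: ✗
order_id=68: ✗
order_id=69: ✓ → 35
order_id=70: ✗
order_id=71: ✓ → 146
south_sum = 346 + 594 + 253 + 35 + 146 = 1374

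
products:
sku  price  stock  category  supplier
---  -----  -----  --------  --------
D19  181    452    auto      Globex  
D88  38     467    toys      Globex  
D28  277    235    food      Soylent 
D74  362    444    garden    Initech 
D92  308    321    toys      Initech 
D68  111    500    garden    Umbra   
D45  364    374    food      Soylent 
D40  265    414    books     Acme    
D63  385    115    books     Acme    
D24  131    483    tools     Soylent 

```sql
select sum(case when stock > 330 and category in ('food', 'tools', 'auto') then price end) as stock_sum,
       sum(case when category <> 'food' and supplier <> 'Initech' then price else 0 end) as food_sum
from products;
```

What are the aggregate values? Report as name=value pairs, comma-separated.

[stock_sum: stock > 330 and category in ('food', 'tools', 'auto')]
sku=D19: ✓ → 181
sku=D88: ✗
sku=D28: ✗
sku=D74: ✗
sku=D92: ✗
sku=D68: ✗
sku=D45: ✓ → 364
sku=D40: ✗
sku=D63: ✗
sku=D24: ✓ → 131
stock_sum = 181 + 364 + 131 = 676
—
[food_sum: category <> 'food' and supplier <> 'Initech']
sku=D19: ✓ → 181
sku=D88: ✓ → 38
sku=D28: ✗
sku=D74: ✗
sku=D92: ✗
sku=D68: ✓ → 111
sku=D45: ✗
sku=D40: ✓ → 265
sku=D63: ✓ → 385
sku=D24: ✓ → 131
food_sum = 181 + 38 + 111 + 265 + 385 + 131 = 1111

stock_sum=676, food_sum=1111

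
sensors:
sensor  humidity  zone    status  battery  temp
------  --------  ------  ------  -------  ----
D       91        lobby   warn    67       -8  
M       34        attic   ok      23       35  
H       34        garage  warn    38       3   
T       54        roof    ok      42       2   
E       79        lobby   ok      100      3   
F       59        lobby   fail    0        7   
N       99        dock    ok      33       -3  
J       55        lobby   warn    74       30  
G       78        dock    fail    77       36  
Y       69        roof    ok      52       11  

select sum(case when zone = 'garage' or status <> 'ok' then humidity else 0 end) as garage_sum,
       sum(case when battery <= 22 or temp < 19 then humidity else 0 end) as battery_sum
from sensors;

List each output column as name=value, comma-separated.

[garage_sum: zone = 'garage' or status <> 'ok']
sensor=D: ✓ → 91
sensor=M: ✗
sensor=H: ✓ → 34
sensor=T: ✗
sensor=E: ✗
sensor=F: ✓ → 59
sensor=N: ✗
sensor=J: ✓ → 55
sensor=G: ✓ → 78
sensor=Y: ✗
garage_sum = 91 + 34 + 59 + 55 + 78 = 317
—
[battery_sum: battery <= 22 or temp < 19]
sensor=D: ✓ → 91
sensor=M: ✗
sensor=H: ✓ → 34
sensor=T: ✓ → 54
sensor=E: ✓ → 79
sensor=F: ✓ → 59
sensor=N: ✓ → 99
sensor=J: ✗
sensor=G: ✗
sensor=Y: ✓ → 69
battery_sum = 91 + 34 + 54 + 79 + 59 + 99 + 69 = 485

garage_sum=317, battery_sum=485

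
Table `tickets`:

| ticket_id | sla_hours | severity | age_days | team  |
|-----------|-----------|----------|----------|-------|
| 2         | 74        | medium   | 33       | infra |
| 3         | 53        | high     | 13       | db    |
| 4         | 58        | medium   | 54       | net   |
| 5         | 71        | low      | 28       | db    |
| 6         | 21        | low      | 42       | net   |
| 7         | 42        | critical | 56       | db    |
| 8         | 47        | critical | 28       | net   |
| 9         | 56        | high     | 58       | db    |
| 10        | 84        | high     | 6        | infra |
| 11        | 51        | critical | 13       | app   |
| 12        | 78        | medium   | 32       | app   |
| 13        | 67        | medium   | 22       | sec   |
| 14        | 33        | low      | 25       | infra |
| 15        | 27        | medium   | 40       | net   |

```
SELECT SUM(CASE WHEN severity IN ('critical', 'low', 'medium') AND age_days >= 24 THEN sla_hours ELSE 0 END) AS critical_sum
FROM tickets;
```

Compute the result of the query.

ticket_id=2: ✓ → 74
ticket_id=3: ✗
ticket_id=4: ✓ → 58
ticket_id=5: ✓ → 71
ticket_id=6: ✓ → 21
ticket_id=7: ✓ → 42
ticket_id=8: ✓ → 47
ticket_id=9: ✗
ticket_id=10: ✗
ticket_id=11: ✗
ticket_id=12: ✓ → 78
ticket_id=13: ✗
ticket_id=14: ✓ → 33
ticket_id=15: ✓ → 27
critical_sum = 74 + 58 + 71 + 21 + 42 + 47 + 78 + 33 + 27 = 451

451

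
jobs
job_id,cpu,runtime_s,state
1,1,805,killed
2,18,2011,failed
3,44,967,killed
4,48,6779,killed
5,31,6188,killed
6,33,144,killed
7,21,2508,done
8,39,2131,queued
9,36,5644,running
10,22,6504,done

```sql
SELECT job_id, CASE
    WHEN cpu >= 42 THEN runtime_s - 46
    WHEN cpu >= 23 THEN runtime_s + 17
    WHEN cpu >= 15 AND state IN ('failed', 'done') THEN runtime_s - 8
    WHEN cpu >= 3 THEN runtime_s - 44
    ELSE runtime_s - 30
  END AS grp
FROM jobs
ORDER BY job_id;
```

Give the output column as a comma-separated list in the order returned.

775, 2003, 921, 6733, 6205, 161, 2500, 2148, 5661, 6496

job_id=1: ELSE → 775
job_id=2: cpu >= 15 AND state IN ('failed', 'done') → 2003
job_id=3: cpu >= 42 → 921
job_id=4: cpu >= 42 → 6733
job_id=5: cpu >= 23 → 6205
job_id=6: cpu >= 23 → 161
job_id=7: cpu >= 15 AND state IN ('failed', 'done') → 2500
job_id=8: cpu >= 23 → 2148
job_id=9: cpu >= 23 → 5661
job_id=10: cpu >= 15 AND state IN ('failed', 'done') → 6496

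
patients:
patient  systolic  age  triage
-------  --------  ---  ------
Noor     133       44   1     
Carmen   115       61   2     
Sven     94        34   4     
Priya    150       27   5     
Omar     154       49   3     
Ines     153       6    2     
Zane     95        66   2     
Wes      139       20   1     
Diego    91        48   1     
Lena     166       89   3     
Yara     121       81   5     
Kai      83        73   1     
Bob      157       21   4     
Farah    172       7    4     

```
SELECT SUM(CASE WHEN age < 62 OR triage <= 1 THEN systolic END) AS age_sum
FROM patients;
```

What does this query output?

1441

patient=Noor: ✓ → 133
patient=Carmen: ✓ → 115
patient=Sven: ✓ → 94
patient=Priya: ✓ → 150
patient=Omar: ✓ → 154
patient=Ines: ✓ → 153
patient=Zane: ✗
patient=Wes: ✓ → 139
patient=Diego: ✓ → 91
patient=Lena: ✗
patient=Yara: ✗
patient=Kai: ✓ → 83
patient=Bob: ✓ → 157
patient=Farah: ✓ → 172
age_sum = 133 + 115 + 94 + 150 + 154 + 153 + 139 + 91 + 83 + 157 + 172 = 1441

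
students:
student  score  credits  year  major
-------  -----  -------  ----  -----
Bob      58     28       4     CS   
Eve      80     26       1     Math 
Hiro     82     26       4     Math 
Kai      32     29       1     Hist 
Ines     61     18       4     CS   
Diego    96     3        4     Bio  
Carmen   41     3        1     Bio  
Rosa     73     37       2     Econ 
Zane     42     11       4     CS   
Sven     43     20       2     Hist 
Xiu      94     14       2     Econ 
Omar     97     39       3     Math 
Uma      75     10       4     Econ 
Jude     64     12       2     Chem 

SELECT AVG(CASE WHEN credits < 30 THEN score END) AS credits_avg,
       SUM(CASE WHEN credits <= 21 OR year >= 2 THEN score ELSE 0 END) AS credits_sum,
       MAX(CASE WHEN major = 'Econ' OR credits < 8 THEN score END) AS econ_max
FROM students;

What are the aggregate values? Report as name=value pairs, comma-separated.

credits_avg=64, credits_sum=826, econ_max=96

[credits_avg: credits < 30]
student=Bob: ✓ → 58
student=Eve: ✓ → 80
student=Hiro: ✓ → 82
student=Kai: ✓ → 32
student=Ines: ✓ → 61
student=Diego: ✓ → 96
student=Carmen: ✓ → 41
student=Rosa: ✗
student=Zane: ✓ → 42
student=Sven: ✓ → 43
student=Xiu: ✓ → 94
student=Omar: ✗
student=Uma: ✓ → 75
student=Jude: ✓ → 64
credits_avg = (58 + 80 + 82 + 32 + 61 + 96 + 41 + 42 + 43 + 94 + 75 + 64) / 12 = 64
—
[credits_sum: credits <= 21 OR year >= 2]
student=Bob: ✓ → 58
student=Eve: ✗
student=Hiro: ✓ → 82
student=Kai: ✗
student=Ines: ✓ → 61
student=Diego: ✓ → 96
student=Carmen: ✓ → 41
student=Rosa: ✓ → 73
student=Zane: ✓ → 42
student=Sven: ✓ → 43
student=Xiu: ✓ → 94
student=Omar: ✓ → 97
student=Uma: ✓ → 75
student=Jude: ✓ → 64
credits_sum = 58 + 82 + 61 + 96 + 41 + 73 + 42 + 43 + 94 + 97 + 75 + 64 = 826
—
[econ_max: major = 'Econ' OR credits < 8]
student=Bob: ✗
student=Eve: ✗
student=Hiro: ✗
student=Kai: ✗
student=Ines: ✗
student=Diego: ✓ → 96
student=Carmen: ✓ → 41
student=Rosa: ✓ → 73
student=Zane: ✗
student=Sven: ✗
student=Xiu: ✓ → 94
student=Omar: ✗
student=Uma: ✓ → 75
student=Jude: ✗
econ_max = MAX(96, 41, 73, 94, 75) = 96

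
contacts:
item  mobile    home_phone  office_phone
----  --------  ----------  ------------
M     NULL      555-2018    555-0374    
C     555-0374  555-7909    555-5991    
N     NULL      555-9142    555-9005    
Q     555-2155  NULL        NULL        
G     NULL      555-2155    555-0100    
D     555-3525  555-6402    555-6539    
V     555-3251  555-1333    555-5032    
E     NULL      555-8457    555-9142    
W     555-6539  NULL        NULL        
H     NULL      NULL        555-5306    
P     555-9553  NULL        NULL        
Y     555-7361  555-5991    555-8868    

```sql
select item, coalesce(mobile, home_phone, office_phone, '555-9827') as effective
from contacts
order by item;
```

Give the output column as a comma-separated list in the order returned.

555-0374, 555-3525, 555-8457, 555-2155, 555-5306, 555-2018, 555-9142, 555-9553, 555-2155, 555-3251, 555-6539, 555-7361

item=C: mobile=555-0374 → 555-0374
item=D: mobile=555-3525 → 555-3525
item=E: mobile=NULL, home_phone=555-8457 → 555-8457
item=G: mobile=NULL, home_phone=555-2155 → 555-2155
item=H: mobile=NULL, home_phone=NULL, office_phone=555-5306 → 555-5306
item=M: mobile=NULL, home_phone=555-2018 → 555-2018
item=N: mobile=NULL, home_phone=555-9142 → 555-9142
item=P: mobile=555-9553 → 555-9553
item=Q: mobile=555-2155 → 555-2155
item=V: mobile=555-3251 → 555-3251
item=W: mobile=555-6539 → 555-6539
item=Y: mobile=555-7361 → 555-7361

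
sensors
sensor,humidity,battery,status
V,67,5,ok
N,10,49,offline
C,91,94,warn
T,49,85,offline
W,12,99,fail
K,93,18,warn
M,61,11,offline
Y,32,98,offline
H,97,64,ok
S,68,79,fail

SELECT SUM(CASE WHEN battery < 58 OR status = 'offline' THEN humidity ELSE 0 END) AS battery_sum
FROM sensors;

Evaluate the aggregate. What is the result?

312

sensor=V: ✓ → 67
sensor=N: ✓ → 10
sensor=C: ✗
sensor=T: ✓ → 49
sensor=W: ✗
sensor=K: ✓ → 93
sensor=M: ✓ → 61
sensor=Y: ✓ → 32
sensor=H: ✗
sensor=S: ✗
battery_sum = 67 + 10 + 49 + 93 + 61 + 32 = 312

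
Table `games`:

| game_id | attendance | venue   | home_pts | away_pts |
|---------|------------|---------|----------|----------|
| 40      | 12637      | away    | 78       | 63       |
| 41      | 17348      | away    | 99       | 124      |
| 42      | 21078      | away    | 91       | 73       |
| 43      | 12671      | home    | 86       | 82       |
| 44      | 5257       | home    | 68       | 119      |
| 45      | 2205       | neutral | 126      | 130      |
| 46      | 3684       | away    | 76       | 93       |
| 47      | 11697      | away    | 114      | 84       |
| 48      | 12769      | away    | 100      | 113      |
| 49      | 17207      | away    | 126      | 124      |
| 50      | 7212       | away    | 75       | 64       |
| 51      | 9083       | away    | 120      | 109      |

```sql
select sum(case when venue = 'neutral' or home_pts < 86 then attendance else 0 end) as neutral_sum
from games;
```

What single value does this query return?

30995

game_id=40: ✓ → 12637
game_id=41: ✗
game_id=42: ✗
game_id=43: ✗
game_id=44: ✓ → 5257
game_id=45: ✓ → 2205
game_id=46: ✓ → 3684
game_id=47: ✗
game_id=48: ✗
game_id=49: ✗
game_id=50: ✓ → 7212
game_id=51: ✗
neutral_sum = 12637 + 5257 + 2205 + 3684 + 7212 = 30995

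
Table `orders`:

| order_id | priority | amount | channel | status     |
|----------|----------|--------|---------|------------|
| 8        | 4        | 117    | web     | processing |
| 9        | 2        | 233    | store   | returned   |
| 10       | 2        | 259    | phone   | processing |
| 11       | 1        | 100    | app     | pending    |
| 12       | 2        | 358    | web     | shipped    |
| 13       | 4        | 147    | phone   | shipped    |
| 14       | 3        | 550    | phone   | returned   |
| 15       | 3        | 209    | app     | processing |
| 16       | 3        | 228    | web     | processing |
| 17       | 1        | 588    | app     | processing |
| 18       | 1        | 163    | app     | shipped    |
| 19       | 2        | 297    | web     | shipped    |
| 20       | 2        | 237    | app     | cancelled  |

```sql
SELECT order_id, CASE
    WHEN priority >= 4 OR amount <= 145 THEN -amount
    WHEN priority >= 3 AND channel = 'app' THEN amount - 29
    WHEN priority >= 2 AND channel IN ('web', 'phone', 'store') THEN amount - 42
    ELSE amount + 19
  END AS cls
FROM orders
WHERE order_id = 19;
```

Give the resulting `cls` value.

255

order_id = 19: priority=2, amount=297, channel=web, status=shipped.
priority >= 4 OR amount <= 145 → false
priority >= 3 AND channel = 'app' → false
priority >= 2 AND channel IN ('web', 'phone', 'store') → true → 255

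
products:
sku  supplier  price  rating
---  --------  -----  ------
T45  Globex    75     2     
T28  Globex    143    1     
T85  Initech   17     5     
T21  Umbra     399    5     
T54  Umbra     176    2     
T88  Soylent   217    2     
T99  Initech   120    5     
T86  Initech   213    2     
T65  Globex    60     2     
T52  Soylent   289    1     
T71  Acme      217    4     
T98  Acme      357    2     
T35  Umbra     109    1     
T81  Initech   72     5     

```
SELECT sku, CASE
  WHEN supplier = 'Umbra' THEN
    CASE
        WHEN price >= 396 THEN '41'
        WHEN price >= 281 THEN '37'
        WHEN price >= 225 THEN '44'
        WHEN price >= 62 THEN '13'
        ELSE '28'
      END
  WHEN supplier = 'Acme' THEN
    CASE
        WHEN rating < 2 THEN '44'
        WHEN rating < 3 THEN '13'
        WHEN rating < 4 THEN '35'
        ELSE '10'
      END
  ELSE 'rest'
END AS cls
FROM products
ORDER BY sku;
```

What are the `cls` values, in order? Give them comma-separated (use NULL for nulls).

sku=T21: supplier='Umbra' → inner[price >= 396] → 41
sku=T28: supplier='Globex' → outer ELSE → rest
sku=T35: supplier='Umbra' → inner[price >= 62] → 13
sku=T45: supplier='Globex' → outer ELSE → rest
sku=T52: supplier='Soylent' → outer ELSE → rest
sku=T54: supplier='Umbra' → inner[price >= 62] → 13
sku=T65: supplier='Globex' → outer ELSE → rest
sku=T71: supplier='Acme' → inner[ELSE] → 10
sku=T81: supplier='Initech' → outer ELSE → rest
sku=T85: supplier='Initech' → outer ELSE → rest
sku=T86: supplier='Initech' → outer ELSE → rest
sku=T88: supplier='Soylent' → outer ELSE → rest
sku=T98: supplier='Acme' → inner[rating < 3] → 13
sku=T99: supplier='Initech' → outer ELSE → rest

41, rest, 13, rest, rest, 13, rest, 10, rest, rest, rest, rest, 13, rest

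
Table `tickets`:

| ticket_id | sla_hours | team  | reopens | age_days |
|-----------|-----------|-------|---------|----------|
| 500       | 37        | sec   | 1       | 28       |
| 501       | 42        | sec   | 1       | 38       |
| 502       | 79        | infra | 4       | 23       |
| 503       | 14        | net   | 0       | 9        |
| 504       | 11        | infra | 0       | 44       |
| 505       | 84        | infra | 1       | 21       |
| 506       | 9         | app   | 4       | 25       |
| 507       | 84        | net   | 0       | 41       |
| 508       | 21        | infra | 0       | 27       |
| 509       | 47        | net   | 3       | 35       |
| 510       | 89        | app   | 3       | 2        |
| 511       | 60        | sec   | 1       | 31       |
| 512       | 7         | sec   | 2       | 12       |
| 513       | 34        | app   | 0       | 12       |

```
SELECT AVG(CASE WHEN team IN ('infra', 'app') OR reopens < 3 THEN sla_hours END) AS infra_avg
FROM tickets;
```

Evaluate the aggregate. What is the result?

ticket_id=500: ✓ → 37
ticket_id=501: ✓ → 42
ticket_id=502: ✓ → 79
ticket_id=503: ✓ → 14
ticket_id=504: ✓ → 11
ticket_id=505: ✓ → 84
ticket_id=506: ✓ → 9
ticket_id=507: ✓ → 84
ticket_id=508: ✓ → 21
ticket_id=509: ✗
ticket_id=510: ✓ → 89
ticket_id=511: ✓ → 60
ticket_id=512: ✓ → 7
ticket_id=513: ✓ → 34
infra_avg = (37 + 42 + 79 + 14 + 11 + 84 + 9 + 84 + 21 + 89 + 60 + 7 + 34) / 13 = 43.9230769231

43.9230769231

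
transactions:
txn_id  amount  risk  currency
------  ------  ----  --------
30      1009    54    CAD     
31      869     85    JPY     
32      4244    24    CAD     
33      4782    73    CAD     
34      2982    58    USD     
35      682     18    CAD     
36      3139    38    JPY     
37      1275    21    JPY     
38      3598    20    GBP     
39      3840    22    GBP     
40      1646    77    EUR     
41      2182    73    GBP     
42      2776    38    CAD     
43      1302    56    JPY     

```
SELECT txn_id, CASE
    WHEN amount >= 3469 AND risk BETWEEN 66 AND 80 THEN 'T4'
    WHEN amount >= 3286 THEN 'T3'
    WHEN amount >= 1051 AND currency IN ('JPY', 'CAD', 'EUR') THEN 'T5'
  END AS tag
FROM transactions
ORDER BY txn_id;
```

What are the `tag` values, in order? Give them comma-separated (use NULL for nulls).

txn_id=30: (no match → NULL) → NULL
txn_id=31: (no match → NULL) → NULL
txn_id=32: amount >= 3286 → T3
txn_id=33: amount >= 3469 AND risk BETWEEN 66 AND 80 → T4
txn_id=34: (no match → NULL) → NULL
txn_id=35: (no match → NULL) → NULL
txn_id=36: amount >= 1051 AND currency IN ('JPY', 'CAD', 'EUR') → T5
txn_id=37: amount >= 1051 AND currency IN ('JPY', 'CAD', 'EUR') → T5
txn_id=38: amount >= 3286 → T3
txn_id=39: amount >= 3286 → T3
txn_id=40: amount >= 1051 AND currency IN ('JPY', 'CAD', 'EUR') → T5
txn_id=41: (no match → NULL) → NULL
txn_id=42: amount >= 1051 AND currency IN ('JPY', 'CAD', 'EUR') → T5
txn_id=43: amount >= 1051 AND currency IN ('JPY', 'CAD', 'EUR') → T5

NULL, NULL, T3, T4, NULL, NULL, T5, T5, T3, T3, T5, NULL, T5, T5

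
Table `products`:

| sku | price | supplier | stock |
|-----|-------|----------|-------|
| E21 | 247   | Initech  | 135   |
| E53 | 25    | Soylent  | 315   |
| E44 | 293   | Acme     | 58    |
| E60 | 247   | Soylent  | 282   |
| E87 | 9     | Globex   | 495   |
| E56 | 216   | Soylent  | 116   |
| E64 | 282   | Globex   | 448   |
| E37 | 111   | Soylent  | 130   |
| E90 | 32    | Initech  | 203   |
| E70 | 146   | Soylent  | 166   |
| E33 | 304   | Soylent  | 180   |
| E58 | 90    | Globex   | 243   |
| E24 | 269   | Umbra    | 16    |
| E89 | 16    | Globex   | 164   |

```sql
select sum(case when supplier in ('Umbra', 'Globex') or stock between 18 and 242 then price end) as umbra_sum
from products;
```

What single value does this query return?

2015

sku=E21: ✓ → 247
sku=E53: ✗
sku=E44: ✓ → 293
sku=E60: ✗
sku=E87: ✓ → 9
sku=E56: ✓ → 216
sku=E64: ✓ → 282
sku=E37: ✓ → 111
sku=E90: ✓ → 32
sku=E70: ✓ → 146
sku=E33: ✓ → 304
sku=E58: ✓ → 90
sku=E24: ✓ → 269
sku=E89: ✓ → 16
umbra_sum = 247 + 293 + 9 + 216 + 282 + 111 + 32 + 146 + 304 + 90 + 269 + 16 = 2015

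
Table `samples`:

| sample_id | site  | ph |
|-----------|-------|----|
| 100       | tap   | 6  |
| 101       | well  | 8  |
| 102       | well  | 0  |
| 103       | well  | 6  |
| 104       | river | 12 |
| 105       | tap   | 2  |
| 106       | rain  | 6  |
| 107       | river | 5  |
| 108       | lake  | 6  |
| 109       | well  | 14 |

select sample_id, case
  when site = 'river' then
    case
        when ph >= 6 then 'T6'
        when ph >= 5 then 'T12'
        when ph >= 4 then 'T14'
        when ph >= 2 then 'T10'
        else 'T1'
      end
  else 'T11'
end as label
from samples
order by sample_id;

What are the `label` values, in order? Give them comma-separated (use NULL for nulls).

sample_id=100: site='tap' → outer ELSE → T11
sample_id=101: site='well' → outer ELSE → T11
sample_id=102: site='well' → outer ELSE → T11
sample_id=103: site='well' → outer ELSE → T11
sample_id=104: site='river' → inner[ph >= 6] → T6
sample_id=105: site='tap' → outer ELSE → T11
sample_id=106: site='rain' → outer ELSE → T11
sample_id=107: site='river' → inner[ph >= 5] → T12
sample_id=108: site='lake' → outer ELSE → T11
sample_id=109: site='well' → outer ELSE → T11

T11, T11, T11, T11, T6, T11, T11, T12, T11, T11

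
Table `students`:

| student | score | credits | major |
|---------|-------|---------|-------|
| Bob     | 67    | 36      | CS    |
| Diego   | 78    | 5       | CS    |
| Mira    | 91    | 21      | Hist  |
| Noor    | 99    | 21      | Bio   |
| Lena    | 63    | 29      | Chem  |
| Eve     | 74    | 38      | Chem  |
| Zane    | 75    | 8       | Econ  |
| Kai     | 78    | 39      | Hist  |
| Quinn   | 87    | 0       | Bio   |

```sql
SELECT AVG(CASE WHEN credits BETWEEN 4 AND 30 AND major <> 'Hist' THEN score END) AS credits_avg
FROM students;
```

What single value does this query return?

student=Bob: ✗
student=Diego: ✓ → 78
student=Mira: ✗
student=Noor: ✓ → 99
student=Lena: ✓ → 63
student=Eve: ✗
student=Zane: ✓ → 75
student=Kai: ✗
student=Quinn: ✗
credits_avg = (78 + 99 + 63 + 75) / 4 = 78.75

78.75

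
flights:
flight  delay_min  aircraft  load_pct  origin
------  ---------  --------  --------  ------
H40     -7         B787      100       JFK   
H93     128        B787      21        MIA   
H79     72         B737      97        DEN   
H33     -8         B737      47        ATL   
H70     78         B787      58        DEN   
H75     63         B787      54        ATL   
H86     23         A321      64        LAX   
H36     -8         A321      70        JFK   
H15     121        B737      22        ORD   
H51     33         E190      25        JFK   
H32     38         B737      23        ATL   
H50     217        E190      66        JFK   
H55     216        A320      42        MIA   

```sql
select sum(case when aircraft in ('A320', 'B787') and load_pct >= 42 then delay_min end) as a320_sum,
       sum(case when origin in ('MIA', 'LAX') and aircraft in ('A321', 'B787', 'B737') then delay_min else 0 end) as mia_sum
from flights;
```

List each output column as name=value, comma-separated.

a320_sum=350, mia_sum=151

[a320_sum: aircraft in ('A320', 'B787') and load_pct >= 42]
flight=H40: ✓ → -7
flight=H93: ✗
flight=H79: ✗
flight=H33: ✗
flight=H70: ✓ → 78
flight=H75: ✓ → 63
flight=H86: ✗
flight=H36: ✗
flight=H15: ✗
flight=H51: ✗
flight=H32: ✗
flight=H50: ✗
flight=H55: ✓ → 216
a320_sum = -7 + 78 + 63 + 216 = 350
—
[mia_sum: origin in ('MIA', 'LAX') and aircraft in ('A321', 'B787', 'B737')]
flight=H40: ✗
flight=H93: ✓ → 128
flight=H79: ✗
flight=H33: ✗
flight=H70: ✗
flight=H75: ✗
flight=H86: ✓ → 23
flight=H36: ✗
flight=H15: ✗
flight=H51: ✗
flight=H32: ✗
flight=H50: ✗
flight=H55: ✗
mia_sum = 128 + 23 = 151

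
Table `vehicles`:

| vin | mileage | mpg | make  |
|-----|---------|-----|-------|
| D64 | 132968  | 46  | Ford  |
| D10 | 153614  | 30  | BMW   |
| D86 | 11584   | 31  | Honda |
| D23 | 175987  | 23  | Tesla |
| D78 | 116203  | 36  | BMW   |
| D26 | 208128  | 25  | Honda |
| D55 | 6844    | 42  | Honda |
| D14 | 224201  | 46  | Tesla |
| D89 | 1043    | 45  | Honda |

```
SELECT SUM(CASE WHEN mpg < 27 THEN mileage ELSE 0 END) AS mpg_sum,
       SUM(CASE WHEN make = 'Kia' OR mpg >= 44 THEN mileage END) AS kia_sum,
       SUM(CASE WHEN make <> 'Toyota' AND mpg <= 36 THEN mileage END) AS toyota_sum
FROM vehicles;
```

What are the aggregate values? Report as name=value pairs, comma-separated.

[mpg_sum: mpg < 27]
vin=D64: ✗
vin=D10: ✗
vin=D86: ✗
vin=D23: ✓ → 175987
vin=D78: ✗
vin=D26: ✓ → 208128
vin=D55: ✗
vin=D14: ✗
vin=D89: ✗
mpg_sum = 175987 + 208128 = 384115
—
[kia_sum: make = 'Kia' OR mpg >= 44]
vin=D64: ✓ → 132968
vin=D10: ✗
vin=D86: ✗
vin=D23: ✗
vin=D78: ✗
vin=D26: ✗
vin=D55: ✗
vin=D14: ✓ → 224201
vin=D89: ✓ → 1043
kia_sum = 132968 + 224201 + 1043 = 358212
—
[toyota_sum: make <> 'Toyota' AND mpg <= 36]
vin=D64: ✗
vin=D10: ✓ → 153614
vin=D86: ✓ → 11584
vin=D23: ✓ → 175987
vin=D78: ✓ → 116203
vin=D26: ✓ → 208128
vin=D55: ✗
vin=D14: ✗
vin=D89: ✗
toyota_sum = 153614 + 11584 + 175987 + 116203 + 208128 = 665516

mpg_sum=384115, kia_sum=358212, toyota_sum=665516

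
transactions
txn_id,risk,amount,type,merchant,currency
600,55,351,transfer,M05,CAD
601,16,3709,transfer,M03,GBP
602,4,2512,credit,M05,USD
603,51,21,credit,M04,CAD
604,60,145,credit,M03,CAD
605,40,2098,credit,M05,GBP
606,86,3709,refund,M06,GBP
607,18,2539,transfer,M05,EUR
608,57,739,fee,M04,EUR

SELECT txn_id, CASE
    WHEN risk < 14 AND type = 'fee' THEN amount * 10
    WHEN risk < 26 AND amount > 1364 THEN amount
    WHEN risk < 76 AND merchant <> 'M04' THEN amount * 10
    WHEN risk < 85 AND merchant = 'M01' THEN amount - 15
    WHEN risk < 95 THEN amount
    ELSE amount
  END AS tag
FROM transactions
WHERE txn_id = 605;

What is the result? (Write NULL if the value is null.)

20980

txn_id = 605: risk=40, amount=2098, type=credit, merchant=M05, currency=GBP.
risk < 14 AND type = 'fee' → false
risk < 26 AND amount > 1364 → false
risk < 76 AND merchant <> 'M04' → true → 20980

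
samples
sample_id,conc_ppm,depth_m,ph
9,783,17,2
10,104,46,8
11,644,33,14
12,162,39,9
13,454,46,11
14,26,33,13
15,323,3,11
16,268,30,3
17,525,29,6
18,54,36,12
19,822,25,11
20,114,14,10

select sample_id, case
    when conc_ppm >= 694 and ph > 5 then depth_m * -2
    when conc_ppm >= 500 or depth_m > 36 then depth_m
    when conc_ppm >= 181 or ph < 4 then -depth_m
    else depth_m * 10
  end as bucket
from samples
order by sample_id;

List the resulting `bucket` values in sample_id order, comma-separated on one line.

sample_id=9: conc_ppm >= 500 or depth_m > 36 → 17
sample_id=10: conc_ppm >= 500 or depth_m > 36 → 46
sample_id=11: conc_ppm >= 500 or depth_m > 36 → 33
sample_id=12: conc_ppm >= 500 or depth_m > 36 → 39
sample_id=13: conc_ppm >= 500 or depth_m > 36 → 46
sample_id=14: ELSE → 330
sample_id=15: conc_ppm >= 181 or ph < 4 → -3
sample_id=16: conc_ppm >= 181 or ph < 4 → -30
sample_id=17: conc_ppm >= 500 or depth_m > 36 → 29
sample_id=18: ELSE → 360
sample_id=19: conc_ppm >= 694 and ph > 5 → -50
sample_id=20: ELSE → 140

17, 46, 33, 39, 46, 330, -3, -30, 29, 360, -50, 140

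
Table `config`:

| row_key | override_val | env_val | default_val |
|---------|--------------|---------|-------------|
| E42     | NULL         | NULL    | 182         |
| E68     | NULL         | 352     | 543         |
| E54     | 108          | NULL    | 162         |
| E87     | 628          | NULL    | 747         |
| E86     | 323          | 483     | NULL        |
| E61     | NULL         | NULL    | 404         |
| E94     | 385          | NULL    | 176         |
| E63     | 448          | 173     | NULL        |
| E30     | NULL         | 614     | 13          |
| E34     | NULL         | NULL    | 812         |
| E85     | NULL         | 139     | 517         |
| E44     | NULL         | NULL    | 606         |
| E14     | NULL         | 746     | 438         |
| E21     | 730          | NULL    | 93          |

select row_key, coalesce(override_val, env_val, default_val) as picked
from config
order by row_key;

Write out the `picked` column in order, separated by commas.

746, 730, 614, 812, 182, 606, 108, 404, 448, 352, 139, 323, 628, 385

row_key=E14: override_val=NULL, env_val=746 → 746
row_key=E21: override_val=730 → 730
row_key=E30: override_val=NULL, env_val=614 → 614
row_key=E34: override_val=NULL, env_val=NULL, default_val=812 → 812
row_key=E42: override_val=NULL, env_val=NULL, default_val=182 → 182
row_key=E44: override_val=NULL, env_val=NULL, default_val=606 → 606
row_key=E54: override_val=108 → 108
row_key=E61: override_val=NULL, env_val=NULL, default_val=404 → 404
row_key=E63: override_val=448 → 448
row_key=E68: override_val=NULL, env_val=352 → 352
row_key=E85: override_val=NULL, env_val=139 → 139
row_key=E86: override_val=323 → 323
row_key=E87: override_val=628 → 628
row_key=E94: override_val=385 → 385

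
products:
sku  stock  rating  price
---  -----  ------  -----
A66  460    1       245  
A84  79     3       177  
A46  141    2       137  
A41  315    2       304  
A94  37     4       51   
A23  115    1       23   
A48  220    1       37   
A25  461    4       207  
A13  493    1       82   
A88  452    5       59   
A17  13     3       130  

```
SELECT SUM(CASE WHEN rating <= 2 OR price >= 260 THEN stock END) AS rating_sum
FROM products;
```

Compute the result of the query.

sku=A66: ✓ → 460
sku=A84: ✗
sku=A46: ✓ → 141
sku=A41: ✓ → 315
sku=A94: ✗
sku=A23: ✓ → 115
sku=A48: ✓ → 220
sku=A25: ✗
sku=A13: ✓ → 493
sku=A88: ✗
sku=A17: ✗
rating_sum = 460 + 141 + 315 + 115 + 220 + 493 = 1744

1744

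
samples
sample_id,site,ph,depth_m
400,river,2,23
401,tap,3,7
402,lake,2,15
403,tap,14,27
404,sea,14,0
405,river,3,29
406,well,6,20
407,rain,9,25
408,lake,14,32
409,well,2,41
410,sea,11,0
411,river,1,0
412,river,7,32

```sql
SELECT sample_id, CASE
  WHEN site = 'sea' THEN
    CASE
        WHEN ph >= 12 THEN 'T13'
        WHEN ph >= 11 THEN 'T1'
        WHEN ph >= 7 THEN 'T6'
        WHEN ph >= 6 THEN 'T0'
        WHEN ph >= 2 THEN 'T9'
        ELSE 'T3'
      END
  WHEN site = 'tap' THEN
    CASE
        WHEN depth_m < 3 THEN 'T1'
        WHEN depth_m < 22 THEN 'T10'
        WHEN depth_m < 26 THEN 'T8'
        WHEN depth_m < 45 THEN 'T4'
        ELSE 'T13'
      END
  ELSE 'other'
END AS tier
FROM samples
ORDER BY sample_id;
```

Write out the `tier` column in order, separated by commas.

other, T10, other, T4, T13, other, other, other, other, other, T1, other, other

sample_id=400: site='river' → outer ELSE → other
sample_id=401: site='tap' → inner[depth_m < 22] → T10
sample_id=402: site='lake' → outer ELSE → other
sample_id=403: site='tap' → inner[depth_m < 45] → T4
sample_id=404: site='sea' → inner[ph >= 12] → T13
sample_id=405: site='river' → outer ELSE → other
sample_id=406: site='well' → outer ELSE → other
sample_id=407: site='rain' → outer ELSE → other
sample_id=408: site='lake' → outer ELSE → other
sample_id=409: site='well' → outer ELSE → other
sample_id=410: site='sea' → inner[ph >= 11] → T1
sample_id=411: site='river' → outer ELSE → other
sample_id=412: site='river' → outer ELSE → other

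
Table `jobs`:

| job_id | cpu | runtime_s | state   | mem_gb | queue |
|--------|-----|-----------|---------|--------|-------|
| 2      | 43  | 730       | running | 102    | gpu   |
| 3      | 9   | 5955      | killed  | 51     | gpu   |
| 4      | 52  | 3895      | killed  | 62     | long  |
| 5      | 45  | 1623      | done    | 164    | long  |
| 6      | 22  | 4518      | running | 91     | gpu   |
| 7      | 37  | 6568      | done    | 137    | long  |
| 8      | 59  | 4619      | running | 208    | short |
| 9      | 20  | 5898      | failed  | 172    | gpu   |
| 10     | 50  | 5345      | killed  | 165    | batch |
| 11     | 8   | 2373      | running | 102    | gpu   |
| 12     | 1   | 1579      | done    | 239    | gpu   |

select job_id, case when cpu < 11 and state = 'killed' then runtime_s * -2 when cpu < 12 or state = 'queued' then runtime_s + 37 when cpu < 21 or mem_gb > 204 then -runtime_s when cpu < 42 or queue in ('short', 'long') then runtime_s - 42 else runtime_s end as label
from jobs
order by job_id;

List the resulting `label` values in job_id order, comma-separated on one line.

job_id=2: ELSE → 730
job_id=3: cpu < 11 and state = 'killed' → -11910
job_id=4: cpu < 42 or queue in ('short', 'long') → 3853
job_id=5: cpu < 42 or queue in ('short', 'long') → 1581
job_id=6: cpu < 42 or queue in ('short', 'long') → 4476
job_id=7: cpu < 42 or queue in ('short', 'long') → 6526
job_id=8: cpu < 21 or mem_gb > 204 → -4619
job_id=9: cpu < 21 or mem_gb > 204 → -5898
job_id=10: ELSE → 5345
job_id=11: cpu < 12 or state = 'queued' → 2410
job_id=12: cpu < 12 or state = 'queued' → 1616

730, -11910, 3853, 1581, 4476, 6526, -4619, -5898, 5345, 2410, 1616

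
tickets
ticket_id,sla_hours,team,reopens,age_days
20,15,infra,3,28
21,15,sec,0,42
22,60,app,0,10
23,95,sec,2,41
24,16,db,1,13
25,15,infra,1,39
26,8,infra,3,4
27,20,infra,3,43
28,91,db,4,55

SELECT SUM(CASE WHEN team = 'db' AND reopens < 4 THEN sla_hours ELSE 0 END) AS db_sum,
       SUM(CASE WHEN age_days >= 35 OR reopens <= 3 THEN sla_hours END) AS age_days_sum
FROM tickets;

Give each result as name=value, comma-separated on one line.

db_sum=16, age_days_sum=335

[db_sum: team = 'db' AND reopens < 4]
ticket_id=20: ✗
ticket_id=21: ✗
ticket_id=22: ✗
ticket_id=23: ✗
ticket_id=24: ✓ → 16
ticket_id=25: ✗
ticket_id=26: ✗
ticket_id=27: ✗
ticket_id=28: ✗
db_sum = 16
—
[age_days_sum: age_days >= 35 OR reopens <= 3]
ticket_id=20: ✓ → 15
ticket_id=21: ✓ → 15
ticket_id=22: ✓ → 60
ticket_id=23: ✓ → 95
ticket_id=24: ✓ → 16
ticket_id=25: ✓ → 15
ticket_id=26: ✓ → 8
ticket_id=27: ✓ → 20
ticket_id=28: ✓ → 91
age_days_sum = 15 + 15 + 60 + 95 + 16 + 15 + 8 + 20 + 91 = 335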